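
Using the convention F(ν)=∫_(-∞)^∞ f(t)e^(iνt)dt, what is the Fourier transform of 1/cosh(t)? pi/cosh(pi*ν/2)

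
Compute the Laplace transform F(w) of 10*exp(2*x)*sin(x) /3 10/(3*((w - 2) ^2 + 1) ) 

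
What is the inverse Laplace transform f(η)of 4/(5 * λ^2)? 4 * η/5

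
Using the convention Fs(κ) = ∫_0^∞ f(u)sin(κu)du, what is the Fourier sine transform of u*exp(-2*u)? 4*κ/(κ^2+4)^2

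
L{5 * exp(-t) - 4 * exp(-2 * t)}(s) 5/(s + 1) - 4/(s + 2)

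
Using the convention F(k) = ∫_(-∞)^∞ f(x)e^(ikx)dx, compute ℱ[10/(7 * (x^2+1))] 10 * pi * exp(-Abs(k))/7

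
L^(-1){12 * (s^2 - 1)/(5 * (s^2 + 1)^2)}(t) 12 * t * cos(t)/5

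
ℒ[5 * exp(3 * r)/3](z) 5/(3 * (z - 3))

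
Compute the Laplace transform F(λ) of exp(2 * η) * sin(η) 1/((λ - 2) ^2+1) 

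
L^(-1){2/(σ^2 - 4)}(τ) sinh(2*τ)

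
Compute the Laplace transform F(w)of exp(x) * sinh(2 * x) 2/((w - 1)^2-4)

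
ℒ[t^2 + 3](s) 3/s + 2/s^3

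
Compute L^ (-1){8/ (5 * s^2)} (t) 8 * t/5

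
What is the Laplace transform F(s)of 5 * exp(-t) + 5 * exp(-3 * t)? 5/(s + 1) + 5/(s + 3)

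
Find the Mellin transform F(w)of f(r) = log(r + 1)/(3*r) -pi*csc(pi*w)/(3*w - 3)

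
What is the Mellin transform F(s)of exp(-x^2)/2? gamma(s/2)/4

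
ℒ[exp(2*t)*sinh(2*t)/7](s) 2/(7*s*(s - 4))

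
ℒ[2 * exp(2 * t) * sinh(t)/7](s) 2/(7 * ((s - 2)^2 - 1))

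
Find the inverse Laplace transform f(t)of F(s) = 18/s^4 3*t^3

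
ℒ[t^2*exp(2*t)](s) 2/(s - 2)^3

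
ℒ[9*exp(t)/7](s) 9/(7*(s - 1))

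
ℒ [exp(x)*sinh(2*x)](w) 2/((w - 1)^2 - 4)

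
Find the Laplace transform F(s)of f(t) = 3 3/s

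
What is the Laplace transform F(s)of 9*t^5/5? 216/s^6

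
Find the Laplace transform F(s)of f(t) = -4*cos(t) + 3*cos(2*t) 3*s/(s^2 + 4) - 4*s/(s^2 + 1)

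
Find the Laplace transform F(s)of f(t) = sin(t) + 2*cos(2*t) 2*s/(s^2 + 4) + 1/(s^2 + 1)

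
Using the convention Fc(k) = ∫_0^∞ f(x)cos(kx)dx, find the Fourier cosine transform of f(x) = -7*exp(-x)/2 -7/(2*k^2 + 2)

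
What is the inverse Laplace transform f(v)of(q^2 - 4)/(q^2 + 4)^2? v * cos(2 * v)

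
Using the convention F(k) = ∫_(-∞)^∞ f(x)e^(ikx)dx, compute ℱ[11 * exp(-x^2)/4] 11 * sqrt(pi) * exp(-k^2/4)/4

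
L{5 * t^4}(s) 120/s^5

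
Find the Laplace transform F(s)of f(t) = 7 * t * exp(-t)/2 7/(2 * (s+1)^2)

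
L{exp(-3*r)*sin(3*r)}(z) 3/((z + 3)^2 + 9)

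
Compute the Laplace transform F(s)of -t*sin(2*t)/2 -2*s/(s^2 + 4)^2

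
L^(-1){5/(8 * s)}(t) 5/8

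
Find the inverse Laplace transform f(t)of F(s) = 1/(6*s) 1/6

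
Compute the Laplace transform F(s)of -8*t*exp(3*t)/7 -8/(7*(s - 3)^2)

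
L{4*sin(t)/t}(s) 4*atan(1/s)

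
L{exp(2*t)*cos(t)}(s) (s - 2)/((s - 2)^2 + 1)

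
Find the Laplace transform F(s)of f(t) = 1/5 1/(5*s)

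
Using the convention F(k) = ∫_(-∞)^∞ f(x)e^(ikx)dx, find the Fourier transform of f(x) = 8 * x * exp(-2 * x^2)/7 sqrt(2) * I * sqrt(pi) * k * exp(-k^2/8)/7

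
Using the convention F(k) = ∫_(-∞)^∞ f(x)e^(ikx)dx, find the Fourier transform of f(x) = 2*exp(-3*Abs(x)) 12/(k^2 + 9)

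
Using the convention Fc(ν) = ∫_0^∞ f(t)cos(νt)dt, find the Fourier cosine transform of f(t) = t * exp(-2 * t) (4 - ν^2)/(ν^2 + 4)^2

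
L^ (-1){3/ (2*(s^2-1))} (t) 3*sinh (t)/2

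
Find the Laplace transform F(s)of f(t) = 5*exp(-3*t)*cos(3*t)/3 5*(s + 3)/(3*((s + 3)^2 + 9))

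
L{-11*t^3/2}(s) -33/s^4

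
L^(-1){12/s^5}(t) t^4/2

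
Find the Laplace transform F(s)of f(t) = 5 5/s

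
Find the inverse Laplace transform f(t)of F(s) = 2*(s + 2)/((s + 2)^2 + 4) 2*exp(-2*t)*cos(2*t)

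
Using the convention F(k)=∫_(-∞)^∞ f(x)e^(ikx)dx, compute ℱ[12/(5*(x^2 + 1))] 12*pi*exp(-Abs(k))/5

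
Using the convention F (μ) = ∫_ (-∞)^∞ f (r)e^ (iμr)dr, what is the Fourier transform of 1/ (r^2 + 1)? pi*exp (-Abs (μ))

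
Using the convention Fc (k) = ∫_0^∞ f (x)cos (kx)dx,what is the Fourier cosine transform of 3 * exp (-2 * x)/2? 3/ (k^2 + 4)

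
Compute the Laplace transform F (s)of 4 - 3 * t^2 4/s - 6/s^3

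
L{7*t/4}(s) 7/(4*s^2)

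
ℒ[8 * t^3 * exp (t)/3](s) 16/ (s - 1)^4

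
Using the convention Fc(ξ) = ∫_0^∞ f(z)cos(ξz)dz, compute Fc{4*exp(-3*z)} 12/(ξ^2 + 9)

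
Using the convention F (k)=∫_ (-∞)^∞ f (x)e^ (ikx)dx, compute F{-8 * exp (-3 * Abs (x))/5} -48/ (5 * k^2 + 45)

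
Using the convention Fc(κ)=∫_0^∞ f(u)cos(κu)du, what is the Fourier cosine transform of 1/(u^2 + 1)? pi * exp(-κ)/2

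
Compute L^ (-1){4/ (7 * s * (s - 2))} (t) 4 * exp (t) * sinh (t)/7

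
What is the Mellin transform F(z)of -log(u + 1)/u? pi * csc(pi * z)/(z - 1)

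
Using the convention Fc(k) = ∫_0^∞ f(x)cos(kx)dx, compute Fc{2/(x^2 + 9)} pi*exp(-3*k)/3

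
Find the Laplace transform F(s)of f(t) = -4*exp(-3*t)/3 -4/(3*s + 9)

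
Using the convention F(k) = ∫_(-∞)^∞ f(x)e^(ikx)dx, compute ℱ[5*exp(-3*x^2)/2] 5*sqrt(3)*sqrt(pi)*exp(-k^2/12)/6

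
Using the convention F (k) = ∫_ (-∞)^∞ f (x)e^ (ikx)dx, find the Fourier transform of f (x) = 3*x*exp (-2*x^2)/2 3*sqrt (2)*I*sqrt (pi)*k*exp (-k^2/8)/16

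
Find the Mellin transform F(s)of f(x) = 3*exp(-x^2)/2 3*gamma(s/2)/4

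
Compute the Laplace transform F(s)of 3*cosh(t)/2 3*s/(2*(s^2-1))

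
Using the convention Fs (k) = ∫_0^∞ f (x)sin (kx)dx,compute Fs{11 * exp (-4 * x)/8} 11 * k/ (8 * (k^2 + 16))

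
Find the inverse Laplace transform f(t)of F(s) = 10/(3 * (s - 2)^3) 5 * t^2 * exp(2 * t)/3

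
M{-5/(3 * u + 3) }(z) -5 * pi * csc(pi * z) /3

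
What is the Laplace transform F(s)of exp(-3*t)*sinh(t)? 1/((s + 3)^2-1)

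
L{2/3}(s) 2/(3*s)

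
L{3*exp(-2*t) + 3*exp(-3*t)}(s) 3/(s + 3) + 3/(s + 2)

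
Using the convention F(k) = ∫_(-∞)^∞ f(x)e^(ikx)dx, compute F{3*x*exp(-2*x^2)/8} 3*sqrt(2)*I*sqrt(pi)*k*exp(-k^2/8)/64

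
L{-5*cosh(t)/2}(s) -5*s/(2*s^2 - 2)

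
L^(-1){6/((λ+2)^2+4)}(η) 3 * exp(-2 * η) * sin(2 * η)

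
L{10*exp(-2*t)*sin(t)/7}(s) 10/(7*((s + 2)^2 + 1))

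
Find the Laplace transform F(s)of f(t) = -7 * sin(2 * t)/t -7 * atan(2/s)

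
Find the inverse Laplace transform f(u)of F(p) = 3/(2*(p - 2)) 3*exp(2*u)/2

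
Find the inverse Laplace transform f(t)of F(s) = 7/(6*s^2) 7*t/6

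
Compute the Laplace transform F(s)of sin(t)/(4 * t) atan(1/s)/4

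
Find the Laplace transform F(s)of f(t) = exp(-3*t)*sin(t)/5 1/(5*((s + 3)^2 + 1))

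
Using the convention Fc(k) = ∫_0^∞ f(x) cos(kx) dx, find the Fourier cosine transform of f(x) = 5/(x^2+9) 5*pi*exp(-3*k) /6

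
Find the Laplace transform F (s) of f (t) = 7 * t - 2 7/s^2 - 2/s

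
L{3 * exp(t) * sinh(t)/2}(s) 3/(2 * s * (s - 2))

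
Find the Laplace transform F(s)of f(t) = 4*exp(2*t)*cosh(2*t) 4*(s - 2)/(s*(s - 4))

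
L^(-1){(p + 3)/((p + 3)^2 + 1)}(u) exp(-3 * u) * cos(u)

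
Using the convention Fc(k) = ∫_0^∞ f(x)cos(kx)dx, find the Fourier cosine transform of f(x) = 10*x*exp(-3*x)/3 10*(9 - k^2)/(3*(k^2 + 9)^2)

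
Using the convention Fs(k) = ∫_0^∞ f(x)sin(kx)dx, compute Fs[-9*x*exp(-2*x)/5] -36*k/(5*(k^2 + 4)^2)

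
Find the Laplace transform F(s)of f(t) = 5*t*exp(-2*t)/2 5/(2*(s + 2)^2)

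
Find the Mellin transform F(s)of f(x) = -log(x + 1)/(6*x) pi*csc(pi*s)/(6*(s - 1))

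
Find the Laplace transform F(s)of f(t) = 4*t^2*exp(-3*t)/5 8/(5*(s + 3)^3)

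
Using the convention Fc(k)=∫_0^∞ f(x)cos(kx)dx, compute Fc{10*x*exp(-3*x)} 10*(9 - k^2)/(k^2 + 9)^2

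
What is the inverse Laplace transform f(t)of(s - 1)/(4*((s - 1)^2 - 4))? exp(t)*cosh(2*t)/4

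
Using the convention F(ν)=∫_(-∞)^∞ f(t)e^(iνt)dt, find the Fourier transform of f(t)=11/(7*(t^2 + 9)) 11*pi*exp(-3*Abs(ν))/21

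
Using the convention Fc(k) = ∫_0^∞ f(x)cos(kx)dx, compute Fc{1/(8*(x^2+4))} pi*exp(-2*k)/32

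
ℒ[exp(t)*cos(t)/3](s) (s - 1)/(3*((s - 1)^2 + 1))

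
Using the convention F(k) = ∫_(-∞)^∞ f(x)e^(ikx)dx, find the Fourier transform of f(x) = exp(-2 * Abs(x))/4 1/(k^2 + 4)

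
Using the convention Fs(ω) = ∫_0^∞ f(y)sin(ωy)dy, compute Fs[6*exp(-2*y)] 6*ω/(ω^2 + 4)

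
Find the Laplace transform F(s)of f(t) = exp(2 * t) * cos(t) (s - 2)/((s - 2)^2 + 1)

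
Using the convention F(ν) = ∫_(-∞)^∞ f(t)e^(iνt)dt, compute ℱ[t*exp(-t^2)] I*sqrt(pi)*ν*exp(-ν^2/4)/2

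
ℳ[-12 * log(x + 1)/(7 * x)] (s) 12 * pi * csc(pi * s)/(7 * (s - 1))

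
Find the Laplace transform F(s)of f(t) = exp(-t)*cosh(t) (s + 1)/(s*(s + 2))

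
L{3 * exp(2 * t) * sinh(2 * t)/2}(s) 3/(s * (s - 4))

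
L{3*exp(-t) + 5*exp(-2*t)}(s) 3/(s + 1) + 5/(s + 2)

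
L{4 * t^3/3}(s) 8/s^4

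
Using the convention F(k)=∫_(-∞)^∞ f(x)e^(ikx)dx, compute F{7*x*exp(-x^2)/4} 7*I*sqrt(pi)*k*exp(-k^2/4)/8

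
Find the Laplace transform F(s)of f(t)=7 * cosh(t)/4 7 * s/(4 * (s^2 - 1))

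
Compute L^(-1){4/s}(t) 4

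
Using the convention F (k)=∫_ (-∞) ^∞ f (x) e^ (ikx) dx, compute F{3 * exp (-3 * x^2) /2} sqrt (3) * sqrt (pi) * exp (-k^2/12) /2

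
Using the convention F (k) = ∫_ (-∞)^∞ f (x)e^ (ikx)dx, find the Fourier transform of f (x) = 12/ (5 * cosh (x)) 12 * pi/ (5 * cosh (pi * k/2))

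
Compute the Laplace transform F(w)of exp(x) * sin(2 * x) 2/((w - 1)^2 + 4)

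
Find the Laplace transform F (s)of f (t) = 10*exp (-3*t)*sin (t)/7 10/ (7*( (s + 3)^2 + 1))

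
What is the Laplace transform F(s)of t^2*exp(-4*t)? 2/(s+4)^3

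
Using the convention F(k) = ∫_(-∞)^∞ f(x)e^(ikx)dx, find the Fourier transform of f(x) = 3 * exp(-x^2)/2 3 * sqrt(pi) * exp(-k^2/4)/2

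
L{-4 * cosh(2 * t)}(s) -4 * s/(s^2 - 4)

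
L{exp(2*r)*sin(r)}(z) 1/((z - 2)^2 + 1)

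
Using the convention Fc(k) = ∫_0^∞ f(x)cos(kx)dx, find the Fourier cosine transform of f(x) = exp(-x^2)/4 sqrt(pi)*exp(-k^2/4)/8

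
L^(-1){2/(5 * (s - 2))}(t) 2 * exp(2 * t)/5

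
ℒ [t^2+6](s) 6/s+2/s^3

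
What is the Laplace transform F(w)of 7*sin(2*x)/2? 7/(w^2 + 4)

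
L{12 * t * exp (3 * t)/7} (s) 12/ (7 * (s - 3)^2)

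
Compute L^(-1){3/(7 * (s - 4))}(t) 3 * exp(4 * t)/7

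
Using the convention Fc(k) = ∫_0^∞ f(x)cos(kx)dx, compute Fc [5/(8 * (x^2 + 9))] 5 * pi * exp(-3 * k)/48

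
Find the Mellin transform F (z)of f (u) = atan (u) -pi*sec (pi*z/2)/ (2*z)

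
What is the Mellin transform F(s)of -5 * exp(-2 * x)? -5 * gamma(s)/2^s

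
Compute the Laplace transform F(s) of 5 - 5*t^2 5/s - 10/s^3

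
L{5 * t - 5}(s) 5/s^2-5/s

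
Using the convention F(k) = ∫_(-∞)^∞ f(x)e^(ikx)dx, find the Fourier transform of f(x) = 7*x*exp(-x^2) 7*I*sqrt(pi)*k*exp(-k^2/4)/2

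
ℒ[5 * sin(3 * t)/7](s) 15/(7 * (s^2 + 9))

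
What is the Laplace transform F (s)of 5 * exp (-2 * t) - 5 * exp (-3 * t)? 5/ (s + 2) - 5/ (s + 3)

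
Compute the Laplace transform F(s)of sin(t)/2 1/(2 * (s^2 + 1))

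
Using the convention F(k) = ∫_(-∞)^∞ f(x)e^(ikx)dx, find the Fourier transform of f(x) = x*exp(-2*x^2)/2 sqrt(2)*I*sqrt(pi)*k*exp(-k^2/8)/16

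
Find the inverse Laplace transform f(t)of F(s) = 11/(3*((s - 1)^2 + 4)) 11*exp(t)*sin(2*t)/6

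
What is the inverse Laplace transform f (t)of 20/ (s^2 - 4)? 10 * sinh (2 * t)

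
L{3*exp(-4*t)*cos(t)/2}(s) 3*(s+4)/(2*((s+4)^2+1))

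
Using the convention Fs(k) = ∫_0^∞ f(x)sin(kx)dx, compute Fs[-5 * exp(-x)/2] -5 * k/(2 * k^2 + 2)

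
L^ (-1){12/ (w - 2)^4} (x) 2 * x^3 * exp (2 * x)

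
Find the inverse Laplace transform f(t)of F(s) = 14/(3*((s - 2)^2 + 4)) 7*exp(2*t)*sin(2*t)/3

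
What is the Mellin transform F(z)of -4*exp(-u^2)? -2*gamma(z/2)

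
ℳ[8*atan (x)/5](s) -4*pi*sec (pi*s/2)/ (5*s)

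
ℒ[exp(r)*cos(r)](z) (z - 1) /((z - 1) ^2 + 1) 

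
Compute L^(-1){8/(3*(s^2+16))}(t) 2*sin(4*t)/3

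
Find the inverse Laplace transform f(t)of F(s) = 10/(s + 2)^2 10*t*exp(-2*t)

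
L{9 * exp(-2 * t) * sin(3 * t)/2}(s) 27/(2 * ((s + 2)^2 + 9))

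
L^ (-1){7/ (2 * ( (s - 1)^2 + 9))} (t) 7 * exp (t) * sin (3 * t)/6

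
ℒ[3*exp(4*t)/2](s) 3/(2*(s - 4))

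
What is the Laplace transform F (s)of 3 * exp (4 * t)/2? 3/ (2 * (s - 4))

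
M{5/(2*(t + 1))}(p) 5*pi*csc(pi*p)/2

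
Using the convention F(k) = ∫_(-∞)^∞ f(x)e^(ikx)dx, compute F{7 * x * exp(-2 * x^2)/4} 7 * sqrt(2) * I * sqrt(pi) * k * exp(-k^2/8)/32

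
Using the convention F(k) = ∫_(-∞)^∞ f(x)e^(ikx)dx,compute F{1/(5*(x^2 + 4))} pi*exp(-2*Abs(k))/10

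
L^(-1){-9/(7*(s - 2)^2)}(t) -9*t*exp(2*t)/7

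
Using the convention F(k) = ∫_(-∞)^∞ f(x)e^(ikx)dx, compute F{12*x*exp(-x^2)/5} 6*I*sqrt(pi)*k*exp(-k^2/4)/5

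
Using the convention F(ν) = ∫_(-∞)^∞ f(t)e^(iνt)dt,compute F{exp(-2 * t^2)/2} sqrt(2) * sqrt(pi) * exp(-ν^2/8)/4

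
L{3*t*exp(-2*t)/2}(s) 3/(2*(s + 2)^2)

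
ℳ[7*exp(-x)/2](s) 7*gamma(s)/2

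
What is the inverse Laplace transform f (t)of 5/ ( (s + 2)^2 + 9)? 5 * exp (-2 * t) * sin (3 * t)/3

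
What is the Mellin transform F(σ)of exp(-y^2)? gamma(σ/2)/2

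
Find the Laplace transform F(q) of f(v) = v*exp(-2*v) (q + 2) ^(-2) 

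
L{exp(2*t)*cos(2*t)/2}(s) (s - 2)/(2*((s - 2)^2 + 4))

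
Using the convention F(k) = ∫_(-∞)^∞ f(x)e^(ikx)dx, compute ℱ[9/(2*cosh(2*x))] 9*pi/(4*cosh(pi*k/4))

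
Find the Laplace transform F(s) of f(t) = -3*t -3/s^2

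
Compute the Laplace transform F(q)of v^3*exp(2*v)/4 3/(2*(q - 2)^4)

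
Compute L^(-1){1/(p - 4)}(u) exp(4 * u)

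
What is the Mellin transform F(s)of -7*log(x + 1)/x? 7*pi*csc(pi*s)/(s - 1)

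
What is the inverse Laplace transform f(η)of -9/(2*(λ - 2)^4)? -3*η^3*exp(2*η)/4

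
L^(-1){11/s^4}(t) 11 * t^3/6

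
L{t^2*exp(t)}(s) 2/(s - 1)^3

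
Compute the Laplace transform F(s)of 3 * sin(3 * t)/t 3 * atan(3/s)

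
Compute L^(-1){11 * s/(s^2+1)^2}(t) 11 * t * sin(t)/2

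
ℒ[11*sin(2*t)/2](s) 11/(s^2 + 4)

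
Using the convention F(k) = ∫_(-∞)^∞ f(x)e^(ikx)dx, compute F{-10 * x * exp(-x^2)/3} -5 * I * sqrt(pi) * k * exp(-k^2/4)/3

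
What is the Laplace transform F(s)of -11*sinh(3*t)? -33/(s^2 - 9)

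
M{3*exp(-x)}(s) 3*gamma(s)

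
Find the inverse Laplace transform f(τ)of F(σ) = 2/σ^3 τ^2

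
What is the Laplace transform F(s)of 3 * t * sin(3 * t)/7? 18 * s/(7 * (s^2 + 9)^2)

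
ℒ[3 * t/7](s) 3/(7 * s^2)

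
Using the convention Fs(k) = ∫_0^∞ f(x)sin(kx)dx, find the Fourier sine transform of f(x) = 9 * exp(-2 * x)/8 9 * k/(8 * (k^2 + 4))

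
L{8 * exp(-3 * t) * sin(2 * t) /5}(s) 16/(5 * ((s + 3) ^2 + 4) ) 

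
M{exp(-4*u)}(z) gamma(z)/4^z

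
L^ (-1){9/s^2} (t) 9 * t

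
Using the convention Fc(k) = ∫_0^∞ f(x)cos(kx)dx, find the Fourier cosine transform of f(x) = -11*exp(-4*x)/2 -22/(k^2 + 16)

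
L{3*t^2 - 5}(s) 6/s^3 - 5/s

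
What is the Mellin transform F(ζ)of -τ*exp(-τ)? -gamma(ζ + 1)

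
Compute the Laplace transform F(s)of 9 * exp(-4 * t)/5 9/(5 * (s + 4))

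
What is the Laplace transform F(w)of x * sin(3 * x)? 6 * w/(w^2 + 9)^2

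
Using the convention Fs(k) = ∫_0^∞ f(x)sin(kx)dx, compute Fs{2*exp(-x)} 2*k/(k^2+1)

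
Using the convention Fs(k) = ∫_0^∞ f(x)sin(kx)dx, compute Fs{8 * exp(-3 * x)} 8 * k/(k^2 + 9)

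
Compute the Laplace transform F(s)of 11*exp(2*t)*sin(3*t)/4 33/(4*((s - 2)^2 + 9))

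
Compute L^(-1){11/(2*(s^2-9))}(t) 11*sinh(3*t)/6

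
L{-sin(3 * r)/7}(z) -3/(7 * z^2 + 63)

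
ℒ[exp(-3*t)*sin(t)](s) 1/((s + 3) ^2 + 1) 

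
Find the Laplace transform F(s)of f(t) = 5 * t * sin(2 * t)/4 5 * s/(s^2 + 4)^2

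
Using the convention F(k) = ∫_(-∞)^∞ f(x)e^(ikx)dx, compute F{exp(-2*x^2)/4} sqrt(2)*sqrt(pi)*exp(-k^2/8)/8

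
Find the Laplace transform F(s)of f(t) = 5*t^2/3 10/(3*s^3)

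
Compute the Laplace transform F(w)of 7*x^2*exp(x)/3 14/(3*(w - 1)^3)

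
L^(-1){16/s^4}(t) 8*t^3/3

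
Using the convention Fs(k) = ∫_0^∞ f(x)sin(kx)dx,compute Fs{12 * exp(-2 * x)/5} 12 * k/(5 * (k^2+4))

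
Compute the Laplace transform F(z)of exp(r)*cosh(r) (z - 1)/(z*(z - 2))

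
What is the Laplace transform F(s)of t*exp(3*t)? (s - 3)^(-2)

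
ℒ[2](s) 2/s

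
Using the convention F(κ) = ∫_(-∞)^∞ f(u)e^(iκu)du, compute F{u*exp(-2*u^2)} sqrt(2)*I*sqrt(pi)*κ*exp(-κ^2/8)/8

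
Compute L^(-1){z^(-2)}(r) r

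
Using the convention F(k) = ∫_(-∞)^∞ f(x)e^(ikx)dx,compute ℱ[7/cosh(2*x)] 7*pi/(2*cosh(pi*k/4))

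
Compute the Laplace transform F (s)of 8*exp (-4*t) 8/ (s + 4)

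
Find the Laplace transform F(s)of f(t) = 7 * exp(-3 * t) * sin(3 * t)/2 21/(2 * ((s + 3)^2 + 9))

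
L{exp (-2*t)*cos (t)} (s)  (s + 2)/ ( (s + 2)^2 + 1)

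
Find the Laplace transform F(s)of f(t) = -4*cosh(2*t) -4*s/(s^2 - 4)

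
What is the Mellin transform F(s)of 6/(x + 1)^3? 3 * pi * (s - 2) * (s - 1)/sin(pi * s)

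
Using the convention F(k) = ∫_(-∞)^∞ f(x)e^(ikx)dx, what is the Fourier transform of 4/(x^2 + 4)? 2 * pi * exp(-2 * Abs(k))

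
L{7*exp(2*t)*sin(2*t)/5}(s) 14/(5*((s - 2)^2 + 4))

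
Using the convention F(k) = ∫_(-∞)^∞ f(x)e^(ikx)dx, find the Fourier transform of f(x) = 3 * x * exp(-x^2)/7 3 * I * sqrt(pi) * k * exp(-k^2/4)/14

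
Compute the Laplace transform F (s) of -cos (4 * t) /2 -s/ (2 * s^2 + 32) 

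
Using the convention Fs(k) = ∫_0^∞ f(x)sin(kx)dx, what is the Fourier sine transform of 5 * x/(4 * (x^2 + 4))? 5 * pi * exp(-2 * k)/8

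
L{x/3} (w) 1/ (3*w^2) 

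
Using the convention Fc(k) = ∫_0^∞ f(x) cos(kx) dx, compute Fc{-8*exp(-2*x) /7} -16/(7*k^2+28) 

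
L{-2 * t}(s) -2/s^2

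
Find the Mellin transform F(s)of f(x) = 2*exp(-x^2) gamma(s/2)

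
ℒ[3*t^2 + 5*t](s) 5/s^2 + 6/s^3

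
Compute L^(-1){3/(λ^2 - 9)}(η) sinh(3*η)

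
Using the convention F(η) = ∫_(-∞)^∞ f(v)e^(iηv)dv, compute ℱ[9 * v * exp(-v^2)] 9 * I * sqrt(pi) * η * exp(-η^2/4)/2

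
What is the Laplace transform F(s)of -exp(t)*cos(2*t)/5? (1 - s)/(5*((s - 1)^2 + 4))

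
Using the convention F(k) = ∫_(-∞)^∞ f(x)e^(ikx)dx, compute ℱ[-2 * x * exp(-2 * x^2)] -sqrt(2) * I * sqrt(pi) * k * exp(-k^2/8)/4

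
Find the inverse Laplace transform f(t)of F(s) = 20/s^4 10 * t^3/3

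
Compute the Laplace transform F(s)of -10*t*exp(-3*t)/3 -10/(3*(s + 3)^2)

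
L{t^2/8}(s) 1/(4 * s^3)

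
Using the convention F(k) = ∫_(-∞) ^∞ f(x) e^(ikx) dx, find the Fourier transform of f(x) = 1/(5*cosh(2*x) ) pi/(10*cosh(pi*k/4) ) 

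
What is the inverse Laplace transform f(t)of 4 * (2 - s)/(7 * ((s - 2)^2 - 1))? -4 * exp(2 * t) * cosh(t)/7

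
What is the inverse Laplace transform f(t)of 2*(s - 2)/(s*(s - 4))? 2*exp(2*t)*cosh(2*t)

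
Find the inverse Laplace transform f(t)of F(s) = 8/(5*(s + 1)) 8*exp(-t)/5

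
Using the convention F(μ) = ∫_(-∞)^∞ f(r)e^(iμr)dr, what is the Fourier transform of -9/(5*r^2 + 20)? -9*pi*exp(-2*Abs(μ))/10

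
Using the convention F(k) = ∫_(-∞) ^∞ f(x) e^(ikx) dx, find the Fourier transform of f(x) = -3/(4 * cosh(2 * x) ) -3 * pi/(8 * cosh(pi * k/4) ) 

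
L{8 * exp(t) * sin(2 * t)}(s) 16/((s - 1)^2 + 4)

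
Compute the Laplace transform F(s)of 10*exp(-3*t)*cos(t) 10*(s+3)/((s+3)^2+1)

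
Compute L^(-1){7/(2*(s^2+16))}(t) 7*sin(4*t)/8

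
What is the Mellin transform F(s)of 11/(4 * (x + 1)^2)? -11 * pi * (s - 1)/(4 * sin(pi * s))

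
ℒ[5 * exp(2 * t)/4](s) 5/(4 * (s - 2))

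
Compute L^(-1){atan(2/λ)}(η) sin(2*η)/η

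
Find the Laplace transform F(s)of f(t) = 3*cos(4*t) 3*s/(s^2+16)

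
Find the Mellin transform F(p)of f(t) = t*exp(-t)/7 gamma(p + 1)/7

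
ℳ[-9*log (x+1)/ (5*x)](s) 9*pi*csc (pi*s)/ (5*(s - 1))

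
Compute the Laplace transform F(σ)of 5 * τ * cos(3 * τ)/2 5 * (σ^2 - 9)/(2 * (σ^2 + 9)^2)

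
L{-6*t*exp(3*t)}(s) -6/(s - 3)^2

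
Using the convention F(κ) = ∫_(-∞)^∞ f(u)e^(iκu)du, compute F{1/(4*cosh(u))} pi/(4*cosh(pi*κ/2))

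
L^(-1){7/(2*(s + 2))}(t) 7*exp(-2*t)/2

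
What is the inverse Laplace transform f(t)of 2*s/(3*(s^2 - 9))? 2*cosh(3*t)/3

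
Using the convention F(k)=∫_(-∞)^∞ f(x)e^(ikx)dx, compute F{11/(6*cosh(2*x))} 11*pi/(12*cosh(pi*k/4))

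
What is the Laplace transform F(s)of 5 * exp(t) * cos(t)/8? 5 * (s - 1)/(8 * ((s - 1)^2 + 1))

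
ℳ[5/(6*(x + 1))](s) 5*pi*csc(pi*s)/6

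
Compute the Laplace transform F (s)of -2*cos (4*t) -2*s/ (s^2 + 16)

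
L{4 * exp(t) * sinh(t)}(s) 4/(s * (s - 2))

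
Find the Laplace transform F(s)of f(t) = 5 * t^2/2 5/s^3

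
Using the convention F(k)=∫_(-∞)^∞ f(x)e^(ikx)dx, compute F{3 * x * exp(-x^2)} 3 * I * sqrt(pi) * k * exp(-k^2/4)/2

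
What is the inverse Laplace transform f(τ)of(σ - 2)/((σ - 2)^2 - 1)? exp(2*τ)*cosh(τ)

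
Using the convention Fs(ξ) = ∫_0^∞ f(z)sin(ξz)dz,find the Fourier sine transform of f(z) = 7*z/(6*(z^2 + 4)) 7*pi*exp(-2*ξ)/12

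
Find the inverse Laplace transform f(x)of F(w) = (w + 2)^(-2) x*exp(-2*x)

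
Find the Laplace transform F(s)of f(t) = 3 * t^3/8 9/(4 * s^4)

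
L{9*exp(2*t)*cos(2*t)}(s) 9*(s - 2)/((s - 2)^2 + 4)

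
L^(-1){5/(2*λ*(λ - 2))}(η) 5*exp(η)*sinh(η)/2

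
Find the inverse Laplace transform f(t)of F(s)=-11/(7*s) -11/7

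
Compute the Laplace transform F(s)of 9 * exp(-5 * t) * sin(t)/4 9/(4 * ((s + 5)^2 + 1))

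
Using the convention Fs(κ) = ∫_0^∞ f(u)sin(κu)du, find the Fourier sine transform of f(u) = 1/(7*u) pi/14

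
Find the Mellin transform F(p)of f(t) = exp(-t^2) gamma(p/2)/2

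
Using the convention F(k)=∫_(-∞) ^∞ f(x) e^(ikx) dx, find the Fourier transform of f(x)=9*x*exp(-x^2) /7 9*I*sqrt(pi)*k*exp(-k^2/4) /14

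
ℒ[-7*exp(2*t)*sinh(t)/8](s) -7/(8*(s - 2)^2 - 8)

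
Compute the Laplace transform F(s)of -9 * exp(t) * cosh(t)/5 9 * (1 - s)/(5 * s * (s - 2))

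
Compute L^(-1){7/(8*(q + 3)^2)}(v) 7*v*exp(-3*v)/8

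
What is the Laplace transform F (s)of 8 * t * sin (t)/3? 16 * s/ (3 * (s^2 + 1)^2)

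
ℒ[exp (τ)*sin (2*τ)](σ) 2/ ( (σ - 1)^2 + 4)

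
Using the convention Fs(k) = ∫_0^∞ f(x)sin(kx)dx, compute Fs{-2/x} -pi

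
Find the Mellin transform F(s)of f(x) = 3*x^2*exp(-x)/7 3*gamma(s+2)/7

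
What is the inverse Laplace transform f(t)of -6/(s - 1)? -6*exp(t)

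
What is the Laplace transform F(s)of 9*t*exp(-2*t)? 9/(s+2)^2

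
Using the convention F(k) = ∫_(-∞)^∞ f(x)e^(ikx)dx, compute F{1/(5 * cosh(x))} pi/(5 * cosh(pi * k/2))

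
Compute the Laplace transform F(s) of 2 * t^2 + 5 4/s^3 + 5/s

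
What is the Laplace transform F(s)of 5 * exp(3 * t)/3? 5/(3 * (s - 3))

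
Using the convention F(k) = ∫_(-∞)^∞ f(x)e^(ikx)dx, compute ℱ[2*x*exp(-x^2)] I*sqrt(pi)*k*exp(-k^2/4)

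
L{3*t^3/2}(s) 9/s^4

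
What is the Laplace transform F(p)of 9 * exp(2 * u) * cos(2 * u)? 9 * (p - 2)/((p - 2)^2 + 4)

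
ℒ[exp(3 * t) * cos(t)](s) (s - 3)/((s - 3)^2 + 1)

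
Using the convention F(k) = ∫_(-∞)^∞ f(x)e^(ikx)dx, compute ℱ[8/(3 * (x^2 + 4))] 4 * pi * exp(-2 * Abs(k))/3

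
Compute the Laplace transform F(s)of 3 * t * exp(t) 3/(s - 1)^2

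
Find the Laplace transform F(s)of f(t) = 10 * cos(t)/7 10 * s/(7 * (s^2 + 1))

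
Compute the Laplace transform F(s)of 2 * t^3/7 12/(7 * s^4)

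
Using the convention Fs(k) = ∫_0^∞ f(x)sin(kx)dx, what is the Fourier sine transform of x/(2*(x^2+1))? pi*exp(-k)/4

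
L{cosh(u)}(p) p/(p^2 - 1)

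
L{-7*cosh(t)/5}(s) -7*s/(5*s^2-5)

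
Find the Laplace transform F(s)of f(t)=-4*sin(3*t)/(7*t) -4*atan(3/s)/7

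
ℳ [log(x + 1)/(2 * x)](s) -pi * csc(pi * s)/(2 * s - 2)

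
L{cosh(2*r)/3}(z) z/(3*(z^2 - 4))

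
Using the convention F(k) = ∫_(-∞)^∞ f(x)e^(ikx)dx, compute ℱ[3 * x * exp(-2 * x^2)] 3 * sqrt(2) * I * sqrt(pi) * k * exp(-k^2/8)/8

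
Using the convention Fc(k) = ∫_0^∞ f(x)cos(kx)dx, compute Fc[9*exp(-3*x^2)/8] 3*sqrt(3)*sqrt(pi)*exp(-k^2/12)/16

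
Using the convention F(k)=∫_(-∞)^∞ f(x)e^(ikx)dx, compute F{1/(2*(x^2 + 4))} pi*exp(-2*Abs(k))/4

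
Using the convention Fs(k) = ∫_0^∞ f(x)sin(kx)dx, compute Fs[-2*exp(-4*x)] -2*k/(k^2+16)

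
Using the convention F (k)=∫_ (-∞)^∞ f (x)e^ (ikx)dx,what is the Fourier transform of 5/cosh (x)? 5 * pi/cosh (pi * k/2)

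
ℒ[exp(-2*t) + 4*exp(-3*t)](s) 1/(s + 2) + 4/(s + 3)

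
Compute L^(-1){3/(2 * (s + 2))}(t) 3 * exp(-2 * t)/2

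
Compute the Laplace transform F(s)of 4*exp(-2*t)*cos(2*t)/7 4*(s + 2)/(7*((s + 2)^2 + 4))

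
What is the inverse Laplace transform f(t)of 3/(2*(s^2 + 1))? 3*sin(t)/2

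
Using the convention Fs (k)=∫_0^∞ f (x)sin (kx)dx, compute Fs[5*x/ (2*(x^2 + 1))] 5*pi*exp (-k)/4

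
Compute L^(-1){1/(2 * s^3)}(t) t^2/4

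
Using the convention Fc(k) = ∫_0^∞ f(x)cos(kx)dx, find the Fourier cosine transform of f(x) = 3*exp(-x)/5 3/(5*(k^2+1))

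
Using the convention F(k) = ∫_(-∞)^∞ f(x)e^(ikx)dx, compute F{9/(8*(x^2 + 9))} 3*pi*exp(-3*Abs(k))/8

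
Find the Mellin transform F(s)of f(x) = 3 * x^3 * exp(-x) 3 * gamma(s + 3)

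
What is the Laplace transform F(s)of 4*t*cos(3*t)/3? 4*(s^2 - 9)/(3*(s^2+9)^2)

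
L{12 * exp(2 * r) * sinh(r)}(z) 12/((z - 2)^2-1)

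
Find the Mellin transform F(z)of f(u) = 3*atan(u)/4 -3*pi*sec(pi*z/2)/(8*z)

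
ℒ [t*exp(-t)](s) (s + 1)^(-2)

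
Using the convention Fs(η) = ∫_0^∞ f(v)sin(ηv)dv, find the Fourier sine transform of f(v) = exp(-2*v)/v atan(η/2)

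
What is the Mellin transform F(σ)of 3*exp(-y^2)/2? 3*gamma(σ/2)/4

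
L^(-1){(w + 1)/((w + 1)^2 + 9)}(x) exp(-x)*cos(3*x)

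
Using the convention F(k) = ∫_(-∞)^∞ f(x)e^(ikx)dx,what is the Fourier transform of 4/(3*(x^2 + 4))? 2*pi*exp(-2*Abs(k))/3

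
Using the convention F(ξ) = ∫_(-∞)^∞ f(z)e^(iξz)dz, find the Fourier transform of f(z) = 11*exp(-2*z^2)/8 11*sqrt(2)*sqrt(pi)*exp(-ξ^2/8)/16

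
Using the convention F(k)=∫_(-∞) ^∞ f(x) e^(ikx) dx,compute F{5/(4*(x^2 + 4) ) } 5*pi*exp(-2*Abs(k) ) /8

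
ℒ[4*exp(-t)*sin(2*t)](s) 8/((s + 1)^2 + 4)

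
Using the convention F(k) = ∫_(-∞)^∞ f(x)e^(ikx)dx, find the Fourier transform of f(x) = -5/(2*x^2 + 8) -5*pi*exp(-2*Abs(k))/4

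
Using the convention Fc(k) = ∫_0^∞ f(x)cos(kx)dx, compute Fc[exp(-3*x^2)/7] sqrt(3)*sqrt(pi)*exp(-k^2/12)/42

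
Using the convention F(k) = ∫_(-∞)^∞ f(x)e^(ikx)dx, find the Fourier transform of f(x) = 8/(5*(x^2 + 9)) 8*pi*exp(-3*Abs(k))/15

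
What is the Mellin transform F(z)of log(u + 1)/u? -pi*csc(pi*z)/(z - 1)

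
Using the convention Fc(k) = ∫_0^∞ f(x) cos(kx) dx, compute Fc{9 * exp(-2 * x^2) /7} 9 * sqrt(2) * sqrt(pi) * exp(-k^2/8) /28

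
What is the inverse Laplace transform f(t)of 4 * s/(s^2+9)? 4 * cos(3 * t)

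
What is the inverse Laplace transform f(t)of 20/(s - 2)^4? 10*t^3*exp(2*t)/3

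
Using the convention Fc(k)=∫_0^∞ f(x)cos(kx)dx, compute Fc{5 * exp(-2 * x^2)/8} 5 * sqrt(2) * sqrt(pi) * exp(-k^2/8)/32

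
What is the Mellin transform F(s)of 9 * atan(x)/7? -9 * pi * sec(pi * s/2)/(14 * s)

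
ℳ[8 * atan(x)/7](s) -4 * pi * sec(pi * s/2)/(7 * s)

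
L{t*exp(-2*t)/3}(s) 1/(3*(s+2)^2)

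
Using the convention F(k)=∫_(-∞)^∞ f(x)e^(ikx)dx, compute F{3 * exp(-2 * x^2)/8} 3 * sqrt(2) * sqrt(pi) * exp(-k^2/8)/16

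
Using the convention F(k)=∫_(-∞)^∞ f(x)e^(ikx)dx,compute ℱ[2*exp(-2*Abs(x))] 8/(k^2 + 4)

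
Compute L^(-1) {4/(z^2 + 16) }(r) sin(4*r) 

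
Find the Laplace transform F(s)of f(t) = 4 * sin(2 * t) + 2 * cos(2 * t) 8/(s^2 + 4) + 2 * s/(s^2 + 4)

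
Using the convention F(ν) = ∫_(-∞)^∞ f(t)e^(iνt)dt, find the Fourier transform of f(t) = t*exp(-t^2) I*sqrt(pi)*ν*exp(-ν^2/4)/2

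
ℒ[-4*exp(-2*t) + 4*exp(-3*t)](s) 4/(s + 3) - 4/(s + 2)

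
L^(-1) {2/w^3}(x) x^2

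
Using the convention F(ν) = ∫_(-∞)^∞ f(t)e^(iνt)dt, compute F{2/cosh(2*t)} pi/cosh(pi*ν/4)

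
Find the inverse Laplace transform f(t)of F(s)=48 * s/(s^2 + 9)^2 8 * t * sin(3 * t)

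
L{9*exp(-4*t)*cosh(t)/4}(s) 9*(s + 4)/(4*((s + 4)^2 - 1))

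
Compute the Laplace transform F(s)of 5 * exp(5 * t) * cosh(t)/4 5 * (s - 5)/(4 * ((s - 5)^2 - 1))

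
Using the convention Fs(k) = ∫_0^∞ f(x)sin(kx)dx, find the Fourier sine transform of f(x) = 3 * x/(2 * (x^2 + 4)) 3 * pi * exp(-2 * k)/4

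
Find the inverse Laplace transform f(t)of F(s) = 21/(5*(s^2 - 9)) 7*sinh(3*t)/5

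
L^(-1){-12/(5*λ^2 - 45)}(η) -4*sinh(3*η)/5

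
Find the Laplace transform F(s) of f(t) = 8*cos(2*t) 8*s/(s^2 + 4) 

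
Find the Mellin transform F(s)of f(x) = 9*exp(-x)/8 9*gamma(s)/8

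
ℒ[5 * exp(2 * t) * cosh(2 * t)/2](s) 5 * (s - 2)/(2 * s * (s - 4))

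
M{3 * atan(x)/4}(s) -3 * pi * sec(pi * s/2)/(8 * s)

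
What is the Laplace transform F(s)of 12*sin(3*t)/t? 12*atan(3/s)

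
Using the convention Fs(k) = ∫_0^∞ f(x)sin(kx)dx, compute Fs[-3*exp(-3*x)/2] -3*k/(2*k^2+18)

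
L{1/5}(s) 1/(5*s)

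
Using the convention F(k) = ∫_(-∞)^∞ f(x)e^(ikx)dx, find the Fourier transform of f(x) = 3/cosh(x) 3 * pi/cosh(pi * k/2)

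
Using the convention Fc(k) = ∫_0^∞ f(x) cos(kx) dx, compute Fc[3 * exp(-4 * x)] 12/(k^2 + 16) 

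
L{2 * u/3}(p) 2/(3 * p^2)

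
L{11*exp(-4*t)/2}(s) 11/(2*(s + 4))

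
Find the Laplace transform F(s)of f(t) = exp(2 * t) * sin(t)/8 1/(8 * ((s - 2)^2 + 1))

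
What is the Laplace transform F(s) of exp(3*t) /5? 1/(5*(s - 3) ) 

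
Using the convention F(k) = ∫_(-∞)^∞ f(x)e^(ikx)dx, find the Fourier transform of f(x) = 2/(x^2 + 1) 2 * pi * exp(-Abs(k))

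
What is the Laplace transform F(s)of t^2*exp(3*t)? 2/(s - 3)^3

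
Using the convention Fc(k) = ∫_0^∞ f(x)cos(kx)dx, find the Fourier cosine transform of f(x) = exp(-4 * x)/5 4/(5 * (k^2+16))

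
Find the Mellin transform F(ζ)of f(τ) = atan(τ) -pi*sec(pi*ζ/2)/(2*ζ)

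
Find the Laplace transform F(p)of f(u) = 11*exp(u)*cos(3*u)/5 11*(p - 1)/(5*((p - 1)^2+9))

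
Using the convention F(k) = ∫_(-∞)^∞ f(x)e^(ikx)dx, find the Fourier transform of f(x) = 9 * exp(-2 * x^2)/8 9 * sqrt(2) * sqrt(pi) * exp(-k^2/8)/16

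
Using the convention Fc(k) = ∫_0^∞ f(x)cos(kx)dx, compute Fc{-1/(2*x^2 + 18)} -pi*exp(-3*k)/12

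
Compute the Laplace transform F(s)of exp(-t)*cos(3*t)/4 (s + 1)/(4*((s + 1)^2 + 9))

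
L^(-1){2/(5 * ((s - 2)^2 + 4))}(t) exp(2 * t) * sin(2 * t)/5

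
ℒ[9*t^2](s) 18/s^3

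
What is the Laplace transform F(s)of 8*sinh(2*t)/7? 16/(7*(s^2 - 4))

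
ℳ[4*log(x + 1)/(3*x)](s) -4*pi*csc(pi*s)/(3*s - 3)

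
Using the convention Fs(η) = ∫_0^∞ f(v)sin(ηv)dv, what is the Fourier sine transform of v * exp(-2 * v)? 4 * η/(η^2 + 4)^2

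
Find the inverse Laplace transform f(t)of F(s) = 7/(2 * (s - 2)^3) 7 * t^2 * exp(2 * t)/4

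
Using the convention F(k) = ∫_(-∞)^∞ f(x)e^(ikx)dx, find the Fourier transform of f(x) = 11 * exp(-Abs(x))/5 22/(5 * (k^2 + 1))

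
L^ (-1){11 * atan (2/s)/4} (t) 11 * sin (2 * t)/ (4 * t)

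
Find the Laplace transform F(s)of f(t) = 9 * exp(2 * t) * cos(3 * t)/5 9 * (s - 2)/(5 * ((s - 2)^2 + 9))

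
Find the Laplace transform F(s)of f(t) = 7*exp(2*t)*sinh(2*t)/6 7/(3*s*(s - 4))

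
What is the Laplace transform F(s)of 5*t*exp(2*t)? 5/(s - 2)^2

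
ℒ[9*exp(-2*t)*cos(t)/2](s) 9*(s + 2)/(2*((s + 2)^2 + 1))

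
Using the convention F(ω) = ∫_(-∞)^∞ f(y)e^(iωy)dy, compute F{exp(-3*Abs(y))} 6/(ω^2 + 9)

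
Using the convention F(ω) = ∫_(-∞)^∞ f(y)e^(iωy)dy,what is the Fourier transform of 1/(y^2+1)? pi*exp(-Abs(ω))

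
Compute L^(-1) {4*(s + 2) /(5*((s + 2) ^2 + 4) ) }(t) 4*exp(-2*t)*cos(2*t) /5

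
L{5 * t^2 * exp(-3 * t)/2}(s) 5/(s + 3)^3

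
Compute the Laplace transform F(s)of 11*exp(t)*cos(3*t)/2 11*(s - 1)/(2*((s - 1)^2 + 9))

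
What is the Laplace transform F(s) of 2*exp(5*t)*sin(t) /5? 2/(5*((s - 5) ^2 + 1) ) 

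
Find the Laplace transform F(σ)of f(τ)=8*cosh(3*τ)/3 8*σ/(3*(σ^2 - 9))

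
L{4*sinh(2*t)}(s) 8/(s^2 - 4)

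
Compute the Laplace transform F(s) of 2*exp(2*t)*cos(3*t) 2*(s - 2) /((s - 2) ^2 + 9) 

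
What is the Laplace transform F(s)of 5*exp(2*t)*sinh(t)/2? 5/(2*((s - 2)^2-1))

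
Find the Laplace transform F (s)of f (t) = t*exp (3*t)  (s - 3)^ (-2)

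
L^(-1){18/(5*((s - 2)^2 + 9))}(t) 6*exp(2*t)*sin(3*t)/5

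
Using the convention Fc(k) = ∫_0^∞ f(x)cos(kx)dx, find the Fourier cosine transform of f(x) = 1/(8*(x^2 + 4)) pi*exp(-2*k)/32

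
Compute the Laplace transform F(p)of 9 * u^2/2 9/p^3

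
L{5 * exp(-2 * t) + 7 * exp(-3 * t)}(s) 7/(s + 3) + 5/(s + 2)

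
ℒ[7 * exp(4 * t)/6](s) 7/(6 * (s - 4))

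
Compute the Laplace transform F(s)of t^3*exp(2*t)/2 3/(s - 2)^4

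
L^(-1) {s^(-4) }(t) t^3/6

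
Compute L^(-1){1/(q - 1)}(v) exp(v)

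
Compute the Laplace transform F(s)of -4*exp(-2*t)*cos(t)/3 4*(-s - 2)/(3*((s + 2)^2 + 1))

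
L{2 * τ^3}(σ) 12/σ^4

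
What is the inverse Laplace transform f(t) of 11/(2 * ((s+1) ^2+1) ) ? 11 * exp(-t) * sin(t) /2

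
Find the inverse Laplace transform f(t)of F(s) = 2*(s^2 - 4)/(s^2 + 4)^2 2*t*cos(2*t)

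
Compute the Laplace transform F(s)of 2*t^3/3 4/s^4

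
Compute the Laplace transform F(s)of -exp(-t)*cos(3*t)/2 (-s - 1)/(2*((s + 1)^2 + 9))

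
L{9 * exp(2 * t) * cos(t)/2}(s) 9 * (s - 2)/(2 * ((s - 2)^2 + 1))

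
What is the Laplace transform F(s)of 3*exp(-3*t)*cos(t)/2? 3*(s + 3)/(2*((s + 3)^2 + 1))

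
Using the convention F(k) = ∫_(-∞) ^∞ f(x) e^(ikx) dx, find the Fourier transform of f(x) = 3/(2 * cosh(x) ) 3 * pi/(2 * cosh(pi * k/2) ) 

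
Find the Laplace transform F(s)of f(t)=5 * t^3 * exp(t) 30/(s - 1)^4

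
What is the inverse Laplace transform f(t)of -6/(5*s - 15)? -6*exp(3*t)/5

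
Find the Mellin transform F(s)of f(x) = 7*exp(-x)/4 7*gamma(s)/4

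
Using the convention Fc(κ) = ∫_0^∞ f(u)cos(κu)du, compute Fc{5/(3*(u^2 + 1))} 5*pi*exp(-κ)/6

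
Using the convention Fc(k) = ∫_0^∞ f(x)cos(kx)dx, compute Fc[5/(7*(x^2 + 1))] 5*pi*exp(-k)/14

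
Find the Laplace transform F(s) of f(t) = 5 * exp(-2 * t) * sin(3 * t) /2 15/(2 * ((s + 2) ^2 + 9) ) 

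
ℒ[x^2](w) 2/w^3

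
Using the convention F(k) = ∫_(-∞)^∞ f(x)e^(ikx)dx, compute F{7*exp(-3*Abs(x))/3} 14/(k^2 + 9)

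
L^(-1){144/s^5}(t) 6 * t^4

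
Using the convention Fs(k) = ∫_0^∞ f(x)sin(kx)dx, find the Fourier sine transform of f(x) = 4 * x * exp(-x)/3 8 * k/(3 * (k^2 + 1)^2)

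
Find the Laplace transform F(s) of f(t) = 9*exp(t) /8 9/(8*(s - 1) ) 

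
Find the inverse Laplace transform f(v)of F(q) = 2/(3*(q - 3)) 2*exp(3*v)/3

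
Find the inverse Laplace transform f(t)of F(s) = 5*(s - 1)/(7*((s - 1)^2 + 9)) 5*exp(t)*cos(3*t)/7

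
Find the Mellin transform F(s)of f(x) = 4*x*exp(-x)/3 4*gamma(s + 1)/3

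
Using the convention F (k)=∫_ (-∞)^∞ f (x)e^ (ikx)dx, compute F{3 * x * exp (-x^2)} 3 * I * sqrt (pi) * k * exp (-k^2/4)/2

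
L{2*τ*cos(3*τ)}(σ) 2*(σ^2 - 9)/(σ^2 + 9)^2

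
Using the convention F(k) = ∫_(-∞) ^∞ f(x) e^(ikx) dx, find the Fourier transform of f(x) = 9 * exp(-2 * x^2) 9 * sqrt(2) * sqrt(pi) * exp(-k^2/8) /2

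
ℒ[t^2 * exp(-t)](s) 2/(s + 1)^3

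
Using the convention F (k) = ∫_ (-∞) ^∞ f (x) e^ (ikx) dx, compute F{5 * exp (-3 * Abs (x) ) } 30/ (k^2 + 9) 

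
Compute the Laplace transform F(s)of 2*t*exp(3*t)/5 2/(5*(s - 3)^2)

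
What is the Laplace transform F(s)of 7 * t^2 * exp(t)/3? 14/(3 * (s - 1)^3)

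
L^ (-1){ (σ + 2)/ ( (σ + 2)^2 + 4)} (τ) exp (-2*τ)*cos (2*τ)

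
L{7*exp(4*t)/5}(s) 7/(5*(s - 4))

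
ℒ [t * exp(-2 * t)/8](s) 1/(8 * (s + 2)^2)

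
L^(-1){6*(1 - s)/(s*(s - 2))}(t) -6*exp(t)*cosh(t)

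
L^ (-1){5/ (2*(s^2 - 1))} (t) 5*sinh (t)/2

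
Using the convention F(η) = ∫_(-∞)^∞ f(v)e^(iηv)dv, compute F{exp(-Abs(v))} 2/(η^2 + 1)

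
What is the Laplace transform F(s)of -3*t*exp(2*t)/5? -3/(5*(s - 2)^2)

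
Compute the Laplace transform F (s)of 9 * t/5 9/ (5 * s^2)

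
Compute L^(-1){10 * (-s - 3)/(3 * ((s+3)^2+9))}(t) -10 * exp(-3 * t) * cos(3 * t)/3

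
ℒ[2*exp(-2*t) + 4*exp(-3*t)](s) 4/(s + 3) + 2/(s + 2) 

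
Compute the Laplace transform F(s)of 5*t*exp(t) 5/(s - 1)^2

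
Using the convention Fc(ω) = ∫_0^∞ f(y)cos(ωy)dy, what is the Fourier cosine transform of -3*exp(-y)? -3/(ω^2+1)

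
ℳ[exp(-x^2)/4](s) gamma(s/2)/8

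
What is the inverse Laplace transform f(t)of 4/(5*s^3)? 2*t^2/5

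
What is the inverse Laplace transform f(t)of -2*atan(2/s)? -2*sin(2*t)/t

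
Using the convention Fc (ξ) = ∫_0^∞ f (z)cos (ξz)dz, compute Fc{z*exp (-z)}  (1 - ξ^2)/ (ξ^2 + 1)^2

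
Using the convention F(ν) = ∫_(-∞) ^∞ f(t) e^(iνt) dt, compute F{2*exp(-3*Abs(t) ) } 12/(ν^2 + 9) 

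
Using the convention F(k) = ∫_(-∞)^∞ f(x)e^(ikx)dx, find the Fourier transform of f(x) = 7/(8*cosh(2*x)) 7*pi/(16*cosh(pi*k/4))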